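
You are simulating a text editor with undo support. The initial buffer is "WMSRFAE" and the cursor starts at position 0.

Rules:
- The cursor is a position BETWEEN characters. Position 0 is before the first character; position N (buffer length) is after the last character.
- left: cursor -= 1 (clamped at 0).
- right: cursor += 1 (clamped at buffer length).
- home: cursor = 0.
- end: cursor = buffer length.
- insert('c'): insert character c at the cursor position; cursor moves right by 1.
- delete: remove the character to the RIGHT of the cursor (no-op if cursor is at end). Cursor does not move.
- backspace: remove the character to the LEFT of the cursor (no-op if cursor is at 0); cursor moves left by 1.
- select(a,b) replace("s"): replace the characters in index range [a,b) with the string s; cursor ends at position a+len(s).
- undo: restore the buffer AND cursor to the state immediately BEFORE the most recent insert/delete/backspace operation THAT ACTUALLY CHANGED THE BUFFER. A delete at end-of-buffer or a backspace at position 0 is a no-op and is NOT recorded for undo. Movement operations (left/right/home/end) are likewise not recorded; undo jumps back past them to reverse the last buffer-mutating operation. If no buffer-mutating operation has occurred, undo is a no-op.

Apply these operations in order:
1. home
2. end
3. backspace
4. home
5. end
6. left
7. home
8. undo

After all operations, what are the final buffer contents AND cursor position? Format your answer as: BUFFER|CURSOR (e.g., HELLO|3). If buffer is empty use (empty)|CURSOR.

Answer: WMSRFAE|7

Derivation:
After op 1 (home): buf='WMSRFAE' cursor=0
After op 2 (end): buf='WMSRFAE' cursor=7
After op 3 (backspace): buf='WMSRFA' cursor=6
After op 4 (home): buf='WMSRFA' cursor=0
After op 5 (end): buf='WMSRFA' cursor=6
After op 6 (left): buf='WMSRFA' cursor=5
After op 7 (home): buf='WMSRFA' cursor=0
After op 8 (undo): buf='WMSRFAE' cursor=7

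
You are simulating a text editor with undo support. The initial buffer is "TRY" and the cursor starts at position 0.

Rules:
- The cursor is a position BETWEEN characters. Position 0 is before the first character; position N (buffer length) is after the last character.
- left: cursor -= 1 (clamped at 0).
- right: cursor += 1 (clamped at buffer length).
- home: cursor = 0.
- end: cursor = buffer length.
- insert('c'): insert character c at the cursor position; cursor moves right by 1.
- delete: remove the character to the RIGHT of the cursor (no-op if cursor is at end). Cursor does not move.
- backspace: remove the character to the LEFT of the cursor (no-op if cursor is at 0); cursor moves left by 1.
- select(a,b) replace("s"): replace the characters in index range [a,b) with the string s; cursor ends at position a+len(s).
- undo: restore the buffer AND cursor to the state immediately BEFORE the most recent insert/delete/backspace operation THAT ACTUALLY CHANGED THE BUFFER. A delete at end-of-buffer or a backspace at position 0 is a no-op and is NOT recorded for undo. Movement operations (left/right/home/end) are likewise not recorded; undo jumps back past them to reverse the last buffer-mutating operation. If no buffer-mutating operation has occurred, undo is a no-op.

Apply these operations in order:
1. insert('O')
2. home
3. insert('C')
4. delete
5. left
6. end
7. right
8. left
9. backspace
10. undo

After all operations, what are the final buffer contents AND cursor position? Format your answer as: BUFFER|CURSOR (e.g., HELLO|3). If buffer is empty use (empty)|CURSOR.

After op 1 (insert('O')): buf='OTRY' cursor=1
After op 2 (home): buf='OTRY' cursor=0
After op 3 (insert('C')): buf='COTRY' cursor=1
After op 4 (delete): buf='CTRY' cursor=1
After op 5 (left): buf='CTRY' cursor=0
After op 6 (end): buf='CTRY' cursor=4
After op 7 (right): buf='CTRY' cursor=4
After op 8 (left): buf='CTRY' cursor=3
After op 9 (backspace): buf='CTY' cursor=2
After op 10 (undo): buf='CTRY' cursor=3

Answer: CTRY|3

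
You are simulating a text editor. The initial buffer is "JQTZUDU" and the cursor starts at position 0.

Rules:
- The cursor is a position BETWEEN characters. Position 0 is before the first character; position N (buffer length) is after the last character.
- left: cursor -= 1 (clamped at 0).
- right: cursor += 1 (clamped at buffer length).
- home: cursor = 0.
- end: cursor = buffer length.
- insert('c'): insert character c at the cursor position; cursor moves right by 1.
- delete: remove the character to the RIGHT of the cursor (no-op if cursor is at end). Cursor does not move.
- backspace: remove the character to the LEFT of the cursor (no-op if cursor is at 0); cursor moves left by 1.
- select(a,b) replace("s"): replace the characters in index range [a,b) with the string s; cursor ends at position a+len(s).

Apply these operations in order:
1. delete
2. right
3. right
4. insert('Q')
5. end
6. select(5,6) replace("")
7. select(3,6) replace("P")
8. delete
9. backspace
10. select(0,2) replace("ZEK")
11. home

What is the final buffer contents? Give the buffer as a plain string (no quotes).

Answer: ZEKQ

Derivation:
After op 1 (delete): buf='QTZUDU' cursor=0
After op 2 (right): buf='QTZUDU' cursor=1
After op 3 (right): buf='QTZUDU' cursor=2
After op 4 (insert('Q')): buf='QTQZUDU' cursor=3
After op 5 (end): buf='QTQZUDU' cursor=7
After op 6 (select(5,6) replace("")): buf='QTQZUU' cursor=5
After op 7 (select(3,6) replace("P")): buf='QTQP' cursor=4
After op 8 (delete): buf='QTQP' cursor=4
After op 9 (backspace): buf='QTQ' cursor=3
After op 10 (select(0,2) replace("ZEK")): buf='ZEKQ' cursor=3
After op 11 (home): buf='ZEKQ' cursor=0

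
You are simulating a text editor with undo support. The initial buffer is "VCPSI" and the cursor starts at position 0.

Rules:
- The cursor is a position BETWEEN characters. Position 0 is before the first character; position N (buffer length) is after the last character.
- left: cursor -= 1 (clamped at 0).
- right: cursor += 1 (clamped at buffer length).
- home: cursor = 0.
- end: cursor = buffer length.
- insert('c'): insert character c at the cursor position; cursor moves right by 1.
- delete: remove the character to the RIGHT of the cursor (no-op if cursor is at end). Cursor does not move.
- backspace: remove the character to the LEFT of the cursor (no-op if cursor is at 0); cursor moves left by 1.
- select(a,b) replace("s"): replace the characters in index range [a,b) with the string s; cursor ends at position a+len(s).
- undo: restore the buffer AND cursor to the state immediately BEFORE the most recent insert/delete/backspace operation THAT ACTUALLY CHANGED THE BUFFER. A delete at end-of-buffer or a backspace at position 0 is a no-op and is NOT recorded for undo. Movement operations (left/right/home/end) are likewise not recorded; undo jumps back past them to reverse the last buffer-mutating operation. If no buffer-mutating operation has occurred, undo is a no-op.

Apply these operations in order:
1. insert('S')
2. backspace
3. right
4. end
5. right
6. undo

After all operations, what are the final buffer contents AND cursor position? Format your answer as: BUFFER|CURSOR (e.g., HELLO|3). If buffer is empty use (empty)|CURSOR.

Answer: SVCPSI|1

Derivation:
After op 1 (insert('S')): buf='SVCPSI' cursor=1
After op 2 (backspace): buf='VCPSI' cursor=0
After op 3 (right): buf='VCPSI' cursor=1
After op 4 (end): buf='VCPSI' cursor=5
After op 5 (right): buf='VCPSI' cursor=5
After op 6 (undo): buf='SVCPSI' cursor=1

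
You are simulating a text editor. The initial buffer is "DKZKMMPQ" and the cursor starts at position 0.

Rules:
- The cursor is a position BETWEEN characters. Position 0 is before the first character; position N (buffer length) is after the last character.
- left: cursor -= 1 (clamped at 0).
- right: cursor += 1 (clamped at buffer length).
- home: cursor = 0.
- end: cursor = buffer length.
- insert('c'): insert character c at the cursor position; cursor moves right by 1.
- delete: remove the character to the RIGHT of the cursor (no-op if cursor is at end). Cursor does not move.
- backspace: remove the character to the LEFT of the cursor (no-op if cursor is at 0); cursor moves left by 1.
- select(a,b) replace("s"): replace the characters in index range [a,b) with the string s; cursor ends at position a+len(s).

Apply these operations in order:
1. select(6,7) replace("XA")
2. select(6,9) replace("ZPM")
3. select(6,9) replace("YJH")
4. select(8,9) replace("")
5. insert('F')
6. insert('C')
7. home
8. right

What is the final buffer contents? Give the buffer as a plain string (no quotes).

Answer: DKZKMMYJFC

Derivation:
After op 1 (select(6,7) replace("XA")): buf='DKZKMMXAQ' cursor=8
After op 2 (select(6,9) replace("ZPM")): buf='DKZKMMZPM' cursor=9
After op 3 (select(6,9) replace("YJH")): buf='DKZKMMYJH' cursor=9
After op 4 (select(8,9) replace("")): buf='DKZKMMYJ' cursor=8
After op 5 (insert('F')): buf='DKZKMMYJF' cursor=9
After op 6 (insert('C')): buf='DKZKMMYJFC' cursor=10
After op 7 (home): buf='DKZKMMYJFC' cursor=0
After op 8 (right): buf='DKZKMMYJFC' cursor=1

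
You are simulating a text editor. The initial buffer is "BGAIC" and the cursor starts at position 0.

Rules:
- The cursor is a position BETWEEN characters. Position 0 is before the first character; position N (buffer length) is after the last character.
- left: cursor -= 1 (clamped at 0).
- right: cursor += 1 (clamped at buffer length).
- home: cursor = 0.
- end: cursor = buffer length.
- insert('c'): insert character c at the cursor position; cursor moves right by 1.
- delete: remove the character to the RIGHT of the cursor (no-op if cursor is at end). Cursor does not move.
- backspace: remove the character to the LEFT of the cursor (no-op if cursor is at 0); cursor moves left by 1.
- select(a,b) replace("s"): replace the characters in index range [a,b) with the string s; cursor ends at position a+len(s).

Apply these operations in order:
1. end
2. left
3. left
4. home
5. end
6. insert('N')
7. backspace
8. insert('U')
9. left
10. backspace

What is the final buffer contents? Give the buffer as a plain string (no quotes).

After op 1 (end): buf='BGAIC' cursor=5
After op 2 (left): buf='BGAIC' cursor=4
After op 3 (left): buf='BGAIC' cursor=3
After op 4 (home): buf='BGAIC' cursor=0
After op 5 (end): buf='BGAIC' cursor=5
After op 6 (insert('N')): buf='BGAICN' cursor=6
After op 7 (backspace): buf='BGAIC' cursor=5
After op 8 (insert('U')): buf='BGAICU' cursor=6
After op 9 (left): buf='BGAICU' cursor=5
After op 10 (backspace): buf='BGAIU' cursor=4

Answer: BGAIU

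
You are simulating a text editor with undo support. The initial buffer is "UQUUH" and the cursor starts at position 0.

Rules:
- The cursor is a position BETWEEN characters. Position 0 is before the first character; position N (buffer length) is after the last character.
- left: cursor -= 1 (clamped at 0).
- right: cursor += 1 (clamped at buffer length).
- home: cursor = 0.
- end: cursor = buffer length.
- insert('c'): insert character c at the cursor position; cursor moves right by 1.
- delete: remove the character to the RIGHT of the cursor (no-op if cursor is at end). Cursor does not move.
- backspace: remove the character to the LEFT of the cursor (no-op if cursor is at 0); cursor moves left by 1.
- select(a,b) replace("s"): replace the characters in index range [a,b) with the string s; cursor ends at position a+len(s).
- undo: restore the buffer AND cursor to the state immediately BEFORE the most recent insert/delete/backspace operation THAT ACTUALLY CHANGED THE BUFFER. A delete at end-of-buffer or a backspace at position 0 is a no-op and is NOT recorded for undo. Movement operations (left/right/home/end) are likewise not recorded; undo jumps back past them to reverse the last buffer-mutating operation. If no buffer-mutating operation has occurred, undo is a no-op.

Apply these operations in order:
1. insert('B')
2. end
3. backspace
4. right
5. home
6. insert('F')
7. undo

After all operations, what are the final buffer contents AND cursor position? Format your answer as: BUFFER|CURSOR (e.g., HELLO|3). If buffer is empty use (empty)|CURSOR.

Answer: BUQUU|0

Derivation:
After op 1 (insert('B')): buf='BUQUUH' cursor=1
After op 2 (end): buf='BUQUUH' cursor=6
After op 3 (backspace): buf='BUQUU' cursor=5
After op 4 (right): buf='BUQUU' cursor=5
After op 5 (home): buf='BUQUU' cursor=0
After op 6 (insert('F')): buf='FBUQUU' cursor=1
After op 7 (undo): buf='BUQUU' cursor=0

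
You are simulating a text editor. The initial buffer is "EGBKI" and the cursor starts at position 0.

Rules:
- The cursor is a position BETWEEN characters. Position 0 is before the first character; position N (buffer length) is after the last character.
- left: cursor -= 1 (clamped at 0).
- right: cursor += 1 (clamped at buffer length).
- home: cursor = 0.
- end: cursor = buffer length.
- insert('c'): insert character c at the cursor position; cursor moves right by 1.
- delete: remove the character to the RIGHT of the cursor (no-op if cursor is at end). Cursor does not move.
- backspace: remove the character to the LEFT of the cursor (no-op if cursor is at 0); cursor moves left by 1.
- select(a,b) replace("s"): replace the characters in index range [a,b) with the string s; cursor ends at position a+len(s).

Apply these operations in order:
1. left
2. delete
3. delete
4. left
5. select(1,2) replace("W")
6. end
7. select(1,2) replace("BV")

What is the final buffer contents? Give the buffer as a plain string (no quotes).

After op 1 (left): buf='EGBKI' cursor=0
After op 2 (delete): buf='GBKI' cursor=0
After op 3 (delete): buf='BKI' cursor=0
After op 4 (left): buf='BKI' cursor=0
After op 5 (select(1,2) replace("W")): buf='BWI' cursor=2
After op 6 (end): buf='BWI' cursor=3
After op 7 (select(1,2) replace("BV")): buf='BBVI' cursor=3

Answer: BBVI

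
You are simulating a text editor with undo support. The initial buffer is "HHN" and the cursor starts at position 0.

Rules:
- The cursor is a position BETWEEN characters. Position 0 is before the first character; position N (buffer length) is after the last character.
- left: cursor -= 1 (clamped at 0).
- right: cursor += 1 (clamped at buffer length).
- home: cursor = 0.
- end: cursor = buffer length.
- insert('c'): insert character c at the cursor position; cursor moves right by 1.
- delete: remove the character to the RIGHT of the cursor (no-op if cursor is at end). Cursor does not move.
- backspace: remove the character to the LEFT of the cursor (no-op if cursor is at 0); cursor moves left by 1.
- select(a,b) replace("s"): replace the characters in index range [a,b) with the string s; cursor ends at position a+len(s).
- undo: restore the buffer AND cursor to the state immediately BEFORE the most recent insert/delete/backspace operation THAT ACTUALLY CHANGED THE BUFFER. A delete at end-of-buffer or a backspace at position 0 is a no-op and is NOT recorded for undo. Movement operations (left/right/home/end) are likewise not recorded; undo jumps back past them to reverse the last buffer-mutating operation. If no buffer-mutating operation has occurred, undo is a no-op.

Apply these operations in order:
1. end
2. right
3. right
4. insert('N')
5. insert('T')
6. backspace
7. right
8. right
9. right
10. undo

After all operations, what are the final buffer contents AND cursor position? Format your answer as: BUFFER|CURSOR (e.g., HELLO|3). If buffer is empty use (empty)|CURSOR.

Answer: HHNNT|5

Derivation:
After op 1 (end): buf='HHN' cursor=3
After op 2 (right): buf='HHN' cursor=3
After op 3 (right): buf='HHN' cursor=3
After op 4 (insert('N')): buf='HHNN' cursor=4
After op 5 (insert('T')): buf='HHNNT' cursor=5
After op 6 (backspace): buf='HHNN' cursor=4
After op 7 (right): buf='HHNN' cursor=4
After op 8 (right): buf='HHNN' cursor=4
After op 9 (right): buf='HHNN' cursor=4
After op 10 (undo): buf='HHNNT' cursor=5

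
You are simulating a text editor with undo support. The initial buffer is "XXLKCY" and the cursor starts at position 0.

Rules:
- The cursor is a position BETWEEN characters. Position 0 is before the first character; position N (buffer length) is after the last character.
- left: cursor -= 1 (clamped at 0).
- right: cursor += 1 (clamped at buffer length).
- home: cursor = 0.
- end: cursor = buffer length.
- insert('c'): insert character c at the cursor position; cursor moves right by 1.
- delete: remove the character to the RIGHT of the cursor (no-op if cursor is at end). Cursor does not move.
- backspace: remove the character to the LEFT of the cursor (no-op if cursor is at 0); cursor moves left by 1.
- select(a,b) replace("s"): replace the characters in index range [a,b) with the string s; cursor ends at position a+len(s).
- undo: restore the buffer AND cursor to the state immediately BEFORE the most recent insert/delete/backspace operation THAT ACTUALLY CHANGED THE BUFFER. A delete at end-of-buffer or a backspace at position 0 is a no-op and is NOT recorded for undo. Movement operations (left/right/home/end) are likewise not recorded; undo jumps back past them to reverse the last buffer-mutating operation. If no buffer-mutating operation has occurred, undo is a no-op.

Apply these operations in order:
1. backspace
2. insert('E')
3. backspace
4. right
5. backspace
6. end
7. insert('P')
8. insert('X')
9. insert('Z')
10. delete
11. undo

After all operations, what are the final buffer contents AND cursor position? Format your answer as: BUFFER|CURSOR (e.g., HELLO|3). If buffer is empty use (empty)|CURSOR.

Answer: XLKCYPX|7

Derivation:
After op 1 (backspace): buf='XXLKCY' cursor=0
After op 2 (insert('E')): buf='EXXLKCY' cursor=1
After op 3 (backspace): buf='XXLKCY' cursor=0
After op 4 (right): buf='XXLKCY' cursor=1
After op 5 (backspace): buf='XLKCY' cursor=0
After op 6 (end): buf='XLKCY' cursor=5
After op 7 (insert('P')): buf='XLKCYP' cursor=6
After op 8 (insert('X')): buf='XLKCYPX' cursor=7
After op 9 (insert('Z')): buf='XLKCYPXZ' cursor=8
After op 10 (delete): buf='XLKCYPXZ' cursor=8
After op 11 (undo): buf='XLKCYPX' cursor=7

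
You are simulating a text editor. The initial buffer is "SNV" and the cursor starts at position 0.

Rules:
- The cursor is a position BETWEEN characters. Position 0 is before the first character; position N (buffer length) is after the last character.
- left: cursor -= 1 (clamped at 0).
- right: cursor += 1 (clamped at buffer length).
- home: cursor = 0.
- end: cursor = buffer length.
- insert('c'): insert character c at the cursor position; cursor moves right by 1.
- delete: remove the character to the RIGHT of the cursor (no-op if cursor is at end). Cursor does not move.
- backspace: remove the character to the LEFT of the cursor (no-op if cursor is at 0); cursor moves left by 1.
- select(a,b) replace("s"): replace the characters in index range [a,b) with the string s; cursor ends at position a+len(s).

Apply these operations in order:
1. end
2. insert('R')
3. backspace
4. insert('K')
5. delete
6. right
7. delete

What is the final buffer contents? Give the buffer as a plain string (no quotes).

Answer: SNVK

Derivation:
After op 1 (end): buf='SNV' cursor=3
After op 2 (insert('R')): buf='SNVR' cursor=4
After op 3 (backspace): buf='SNV' cursor=3
After op 4 (insert('K')): buf='SNVK' cursor=4
After op 5 (delete): buf='SNVK' cursor=4
After op 6 (right): buf='SNVK' cursor=4
After op 7 (delete): buf='SNVK' cursor=4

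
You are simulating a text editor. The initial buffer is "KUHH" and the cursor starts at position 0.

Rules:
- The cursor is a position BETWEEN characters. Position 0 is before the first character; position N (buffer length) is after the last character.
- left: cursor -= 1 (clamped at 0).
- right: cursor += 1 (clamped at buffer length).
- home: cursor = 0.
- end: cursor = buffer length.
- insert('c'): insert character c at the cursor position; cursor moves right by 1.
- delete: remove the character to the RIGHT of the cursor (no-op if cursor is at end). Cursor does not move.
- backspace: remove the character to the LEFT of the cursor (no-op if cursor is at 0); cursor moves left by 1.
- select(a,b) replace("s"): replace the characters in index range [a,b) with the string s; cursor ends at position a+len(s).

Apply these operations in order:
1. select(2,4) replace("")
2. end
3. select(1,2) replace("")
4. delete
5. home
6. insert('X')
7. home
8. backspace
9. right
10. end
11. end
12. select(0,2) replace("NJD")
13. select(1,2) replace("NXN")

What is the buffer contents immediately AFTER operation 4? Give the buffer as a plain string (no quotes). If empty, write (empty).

After op 1 (select(2,4) replace("")): buf='KU' cursor=2
After op 2 (end): buf='KU' cursor=2
After op 3 (select(1,2) replace("")): buf='K' cursor=1
After op 4 (delete): buf='K' cursor=1

Answer: K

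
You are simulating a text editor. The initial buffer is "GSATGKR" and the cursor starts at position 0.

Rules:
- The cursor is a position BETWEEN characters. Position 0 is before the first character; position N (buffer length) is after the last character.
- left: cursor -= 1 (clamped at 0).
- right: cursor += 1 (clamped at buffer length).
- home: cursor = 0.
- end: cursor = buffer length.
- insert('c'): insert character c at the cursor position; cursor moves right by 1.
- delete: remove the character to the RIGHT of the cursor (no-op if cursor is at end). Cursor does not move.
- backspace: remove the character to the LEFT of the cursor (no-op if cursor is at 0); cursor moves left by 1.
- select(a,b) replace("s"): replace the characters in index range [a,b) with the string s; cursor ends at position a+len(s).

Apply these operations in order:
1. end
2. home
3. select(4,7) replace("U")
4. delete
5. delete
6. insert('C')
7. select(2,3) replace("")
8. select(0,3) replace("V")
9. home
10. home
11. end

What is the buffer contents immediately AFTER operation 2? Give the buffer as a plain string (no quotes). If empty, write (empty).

Answer: GSATGKR

Derivation:
After op 1 (end): buf='GSATGKR' cursor=7
After op 2 (home): buf='GSATGKR' cursor=0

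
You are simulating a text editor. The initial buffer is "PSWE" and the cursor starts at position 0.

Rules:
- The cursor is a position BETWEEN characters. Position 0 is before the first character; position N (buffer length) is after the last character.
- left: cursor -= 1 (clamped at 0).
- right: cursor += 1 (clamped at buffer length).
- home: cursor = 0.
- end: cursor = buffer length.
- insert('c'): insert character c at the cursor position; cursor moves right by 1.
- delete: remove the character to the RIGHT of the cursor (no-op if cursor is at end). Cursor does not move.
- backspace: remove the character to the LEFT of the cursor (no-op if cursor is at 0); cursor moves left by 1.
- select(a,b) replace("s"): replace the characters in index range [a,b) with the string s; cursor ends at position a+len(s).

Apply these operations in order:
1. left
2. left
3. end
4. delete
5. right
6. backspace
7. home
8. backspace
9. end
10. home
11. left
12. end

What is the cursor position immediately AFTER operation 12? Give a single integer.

After op 1 (left): buf='PSWE' cursor=0
After op 2 (left): buf='PSWE' cursor=0
After op 3 (end): buf='PSWE' cursor=4
After op 4 (delete): buf='PSWE' cursor=4
After op 5 (right): buf='PSWE' cursor=4
After op 6 (backspace): buf='PSW' cursor=3
After op 7 (home): buf='PSW' cursor=0
After op 8 (backspace): buf='PSW' cursor=0
After op 9 (end): buf='PSW' cursor=3
After op 10 (home): buf='PSW' cursor=0
After op 11 (left): buf='PSW' cursor=0
After op 12 (end): buf='PSW' cursor=3

Answer: 3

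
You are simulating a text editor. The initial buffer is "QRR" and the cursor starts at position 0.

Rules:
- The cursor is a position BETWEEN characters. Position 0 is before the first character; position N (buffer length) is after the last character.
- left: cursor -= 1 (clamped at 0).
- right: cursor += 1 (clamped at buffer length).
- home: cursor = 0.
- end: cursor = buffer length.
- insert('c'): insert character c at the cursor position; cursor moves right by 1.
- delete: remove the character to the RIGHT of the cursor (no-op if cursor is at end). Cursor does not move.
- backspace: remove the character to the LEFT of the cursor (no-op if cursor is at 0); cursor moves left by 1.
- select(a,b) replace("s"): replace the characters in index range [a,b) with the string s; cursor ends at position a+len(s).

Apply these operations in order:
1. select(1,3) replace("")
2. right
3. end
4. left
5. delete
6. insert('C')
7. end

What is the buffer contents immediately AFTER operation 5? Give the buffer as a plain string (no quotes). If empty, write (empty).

After op 1 (select(1,3) replace("")): buf='Q' cursor=1
After op 2 (right): buf='Q' cursor=1
After op 3 (end): buf='Q' cursor=1
After op 4 (left): buf='Q' cursor=0
After op 5 (delete): buf='(empty)' cursor=0

Answer: (empty)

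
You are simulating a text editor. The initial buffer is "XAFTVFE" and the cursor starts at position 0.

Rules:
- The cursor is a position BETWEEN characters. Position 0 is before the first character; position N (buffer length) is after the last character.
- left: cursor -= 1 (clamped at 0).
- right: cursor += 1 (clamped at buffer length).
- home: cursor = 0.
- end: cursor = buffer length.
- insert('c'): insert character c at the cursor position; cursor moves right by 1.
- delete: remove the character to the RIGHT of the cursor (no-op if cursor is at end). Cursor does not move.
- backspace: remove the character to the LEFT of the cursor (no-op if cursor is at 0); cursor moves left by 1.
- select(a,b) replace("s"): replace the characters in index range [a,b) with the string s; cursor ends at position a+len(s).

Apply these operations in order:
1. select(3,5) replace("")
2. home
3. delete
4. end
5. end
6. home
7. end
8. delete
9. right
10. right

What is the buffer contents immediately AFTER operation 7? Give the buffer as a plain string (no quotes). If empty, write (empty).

After op 1 (select(3,5) replace("")): buf='XAFFE' cursor=3
After op 2 (home): buf='XAFFE' cursor=0
After op 3 (delete): buf='AFFE' cursor=0
After op 4 (end): buf='AFFE' cursor=4
After op 5 (end): buf='AFFE' cursor=4
After op 6 (home): buf='AFFE' cursor=0
After op 7 (end): buf='AFFE' cursor=4

Answer: AFFE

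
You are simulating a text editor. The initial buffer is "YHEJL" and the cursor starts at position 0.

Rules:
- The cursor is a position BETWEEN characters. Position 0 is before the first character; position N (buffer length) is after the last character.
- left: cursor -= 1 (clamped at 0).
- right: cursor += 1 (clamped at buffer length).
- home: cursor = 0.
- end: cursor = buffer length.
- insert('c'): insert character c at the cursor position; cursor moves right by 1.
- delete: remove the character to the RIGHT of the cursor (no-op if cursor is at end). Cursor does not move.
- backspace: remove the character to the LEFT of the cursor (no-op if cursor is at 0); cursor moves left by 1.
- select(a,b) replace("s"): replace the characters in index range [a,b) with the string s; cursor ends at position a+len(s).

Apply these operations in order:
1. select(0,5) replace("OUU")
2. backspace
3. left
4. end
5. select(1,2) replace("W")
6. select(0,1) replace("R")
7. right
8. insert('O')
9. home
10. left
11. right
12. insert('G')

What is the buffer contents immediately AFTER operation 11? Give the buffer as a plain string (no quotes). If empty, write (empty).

After op 1 (select(0,5) replace("OUU")): buf='OUU' cursor=3
After op 2 (backspace): buf='OU' cursor=2
After op 3 (left): buf='OU' cursor=1
After op 4 (end): buf='OU' cursor=2
After op 5 (select(1,2) replace("W")): buf='OW' cursor=2
After op 6 (select(0,1) replace("R")): buf='RW' cursor=1
After op 7 (right): buf='RW' cursor=2
After op 8 (insert('O')): buf='RWO' cursor=3
After op 9 (home): buf='RWO' cursor=0
After op 10 (left): buf='RWO' cursor=0
After op 11 (right): buf='RWO' cursor=1

Answer: RWO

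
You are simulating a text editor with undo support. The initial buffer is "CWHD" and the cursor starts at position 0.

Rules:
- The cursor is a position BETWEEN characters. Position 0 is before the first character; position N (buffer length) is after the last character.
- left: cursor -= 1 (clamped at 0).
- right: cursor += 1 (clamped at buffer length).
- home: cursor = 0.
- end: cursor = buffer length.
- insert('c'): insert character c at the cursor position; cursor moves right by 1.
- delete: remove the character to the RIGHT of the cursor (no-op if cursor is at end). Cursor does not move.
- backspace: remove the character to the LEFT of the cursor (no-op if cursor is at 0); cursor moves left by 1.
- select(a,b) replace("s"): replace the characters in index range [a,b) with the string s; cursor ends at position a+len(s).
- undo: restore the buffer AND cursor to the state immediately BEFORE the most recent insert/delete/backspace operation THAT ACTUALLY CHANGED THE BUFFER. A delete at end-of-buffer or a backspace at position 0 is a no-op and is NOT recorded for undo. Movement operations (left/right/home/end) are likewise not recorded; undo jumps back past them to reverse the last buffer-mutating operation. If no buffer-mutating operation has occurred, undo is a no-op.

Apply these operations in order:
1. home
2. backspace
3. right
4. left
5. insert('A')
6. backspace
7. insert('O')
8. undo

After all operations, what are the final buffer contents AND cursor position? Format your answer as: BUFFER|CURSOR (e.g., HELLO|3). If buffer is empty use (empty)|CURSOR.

Answer: CWHD|0

Derivation:
After op 1 (home): buf='CWHD' cursor=0
After op 2 (backspace): buf='CWHD' cursor=0
After op 3 (right): buf='CWHD' cursor=1
After op 4 (left): buf='CWHD' cursor=0
After op 5 (insert('A')): buf='ACWHD' cursor=1
After op 6 (backspace): buf='CWHD' cursor=0
After op 7 (insert('O')): buf='OCWHD' cursor=1
After op 8 (undo): buf='CWHD' cursor=0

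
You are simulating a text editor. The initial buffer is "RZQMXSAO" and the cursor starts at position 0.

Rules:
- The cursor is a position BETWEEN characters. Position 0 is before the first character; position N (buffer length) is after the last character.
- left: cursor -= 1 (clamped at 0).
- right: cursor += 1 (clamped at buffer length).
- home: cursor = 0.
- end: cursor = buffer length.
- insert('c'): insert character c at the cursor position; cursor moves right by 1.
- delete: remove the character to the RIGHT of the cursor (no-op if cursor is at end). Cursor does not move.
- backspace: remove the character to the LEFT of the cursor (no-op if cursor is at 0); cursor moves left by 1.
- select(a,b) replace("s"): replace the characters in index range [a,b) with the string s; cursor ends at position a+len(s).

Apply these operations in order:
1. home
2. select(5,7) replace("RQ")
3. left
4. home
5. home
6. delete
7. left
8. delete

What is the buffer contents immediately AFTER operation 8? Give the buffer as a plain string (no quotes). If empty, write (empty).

After op 1 (home): buf='RZQMXSAO' cursor=0
After op 2 (select(5,7) replace("RQ")): buf='RZQMXRQO' cursor=7
After op 3 (left): buf='RZQMXRQO' cursor=6
After op 4 (home): buf='RZQMXRQO' cursor=0
After op 5 (home): buf='RZQMXRQO' cursor=0
After op 6 (delete): buf='ZQMXRQO' cursor=0
After op 7 (left): buf='ZQMXRQO' cursor=0
After op 8 (delete): buf='QMXRQO' cursor=0

Answer: QMXRQO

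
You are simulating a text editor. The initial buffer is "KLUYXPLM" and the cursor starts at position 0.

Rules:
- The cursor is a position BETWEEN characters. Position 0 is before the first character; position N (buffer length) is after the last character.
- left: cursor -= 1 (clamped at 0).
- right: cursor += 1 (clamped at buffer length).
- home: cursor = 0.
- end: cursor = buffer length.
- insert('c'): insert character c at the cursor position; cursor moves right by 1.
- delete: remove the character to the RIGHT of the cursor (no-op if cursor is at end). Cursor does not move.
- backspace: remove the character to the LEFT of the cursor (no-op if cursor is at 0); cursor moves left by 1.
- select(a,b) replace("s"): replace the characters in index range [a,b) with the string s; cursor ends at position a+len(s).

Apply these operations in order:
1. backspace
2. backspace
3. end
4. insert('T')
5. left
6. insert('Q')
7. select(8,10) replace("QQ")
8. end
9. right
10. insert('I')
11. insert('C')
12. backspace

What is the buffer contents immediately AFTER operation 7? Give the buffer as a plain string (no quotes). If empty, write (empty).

After op 1 (backspace): buf='KLUYXPLM' cursor=0
After op 2 (backspace): buf='KLUYXPLM' cursor=0
After op 3 (end): buf='KLUYXPLM' cursor=8
After op 4 (insert('T')): buf='KLUYXPLMT' cursor=9
After op 5 (left): buf='KLUYXPLMT' cursor=8
After op 6 (insert('Q')): buf='KLUYXPLMQT' cursor=9
After op 7 (select(8,10) replace("QQ")): buf='KLUYXPLMQQ' cursor=10

Answer: KLUYXPLMQQ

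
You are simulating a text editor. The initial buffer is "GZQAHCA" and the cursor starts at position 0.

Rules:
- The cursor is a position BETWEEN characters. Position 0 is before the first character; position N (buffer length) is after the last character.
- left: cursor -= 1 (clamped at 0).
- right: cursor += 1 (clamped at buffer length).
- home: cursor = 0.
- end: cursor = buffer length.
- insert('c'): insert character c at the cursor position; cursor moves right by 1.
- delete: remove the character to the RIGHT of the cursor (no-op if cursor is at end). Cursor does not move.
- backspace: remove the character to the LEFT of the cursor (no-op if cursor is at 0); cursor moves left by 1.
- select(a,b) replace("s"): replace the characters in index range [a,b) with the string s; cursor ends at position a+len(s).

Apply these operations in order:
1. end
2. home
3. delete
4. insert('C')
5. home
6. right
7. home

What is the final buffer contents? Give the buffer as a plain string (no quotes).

After op 1 (end): buf='GZQAHCA' cursor=7
After op 2 (home): buf='GZQAHCA' cursor=0
After op 3 (delete): buf='ZQAHCA' cursor=0
After op 4 (insert('C')): buf='CZQAHCA' cursor=1
After op 5 (home): buf='CZQAHCA' cursor=0
After op 6 (right): buf='CZQAHCA' cursor=1
After op 7 (home): buf='CZQAHCA' cursor=0

Answer: CZQAHCA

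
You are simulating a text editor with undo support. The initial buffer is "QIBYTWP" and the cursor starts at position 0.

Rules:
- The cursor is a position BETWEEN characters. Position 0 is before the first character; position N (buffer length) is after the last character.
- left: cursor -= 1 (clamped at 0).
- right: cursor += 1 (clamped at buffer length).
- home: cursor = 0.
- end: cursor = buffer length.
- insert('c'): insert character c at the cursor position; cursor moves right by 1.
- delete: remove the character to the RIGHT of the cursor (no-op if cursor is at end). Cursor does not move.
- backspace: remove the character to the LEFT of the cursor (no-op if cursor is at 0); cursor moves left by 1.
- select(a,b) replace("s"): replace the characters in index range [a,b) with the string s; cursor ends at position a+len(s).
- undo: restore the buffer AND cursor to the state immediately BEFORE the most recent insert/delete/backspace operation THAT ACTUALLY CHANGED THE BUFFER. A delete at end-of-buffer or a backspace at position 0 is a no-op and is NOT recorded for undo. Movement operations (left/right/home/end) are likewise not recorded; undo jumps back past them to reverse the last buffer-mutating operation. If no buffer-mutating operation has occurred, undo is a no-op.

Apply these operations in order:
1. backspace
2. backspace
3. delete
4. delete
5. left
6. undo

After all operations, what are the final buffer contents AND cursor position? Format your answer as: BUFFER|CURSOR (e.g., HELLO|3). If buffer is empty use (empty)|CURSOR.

After op 1 (backspace): buf='QIBYTWP' cursor=0
After op 2 (backspace): buf='QIBYTWP' cursor=0
After op 3 (delete): buf='IBYTWP' cursor=0
After op 4 (delete): buf='BYTWP' cursor=0
After op 5 (left): buf='BYTWP' cursor=0
After op 6 (undo): buf='IBYTWP' cursor=0

Answer: IBYTWP|0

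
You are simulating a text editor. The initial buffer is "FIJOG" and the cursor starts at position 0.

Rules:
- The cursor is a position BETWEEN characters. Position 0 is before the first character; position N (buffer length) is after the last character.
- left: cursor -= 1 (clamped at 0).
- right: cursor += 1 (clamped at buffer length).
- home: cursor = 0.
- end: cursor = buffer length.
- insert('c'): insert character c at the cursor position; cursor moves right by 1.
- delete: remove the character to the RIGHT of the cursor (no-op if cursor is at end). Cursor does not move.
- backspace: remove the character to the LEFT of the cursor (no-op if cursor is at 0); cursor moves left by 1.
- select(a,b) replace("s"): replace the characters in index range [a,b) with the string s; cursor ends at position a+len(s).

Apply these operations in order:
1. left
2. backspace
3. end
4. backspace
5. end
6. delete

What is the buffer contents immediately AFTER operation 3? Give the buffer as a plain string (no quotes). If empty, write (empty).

Answer: FIJOG

Derivation:
After op 1 (left): buf='FIJOG' cursor=0
After op 2 (backspace): buf='FIJOG' cursor=0
After op 3 (end): buf='FIJOG' cursor=5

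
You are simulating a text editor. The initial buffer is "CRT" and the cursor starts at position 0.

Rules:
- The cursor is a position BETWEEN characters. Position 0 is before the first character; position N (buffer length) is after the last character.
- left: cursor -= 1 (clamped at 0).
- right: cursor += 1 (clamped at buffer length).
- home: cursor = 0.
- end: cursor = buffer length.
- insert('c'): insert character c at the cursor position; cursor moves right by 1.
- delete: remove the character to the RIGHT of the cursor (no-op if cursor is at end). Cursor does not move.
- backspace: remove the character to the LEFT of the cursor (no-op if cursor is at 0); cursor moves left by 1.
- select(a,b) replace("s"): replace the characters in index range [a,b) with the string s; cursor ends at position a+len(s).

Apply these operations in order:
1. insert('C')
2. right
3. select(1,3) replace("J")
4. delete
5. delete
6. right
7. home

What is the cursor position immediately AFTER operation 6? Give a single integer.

Answer: 2

Derivation:
After op 1 (insert('C')): buf='CCRT' cursor=1
After op 2 (right): buf='CCRT' cursor=2
After op 3 (select(1,3) replace("J")): buf='CJT' cursor=2
After op 4 (delete): buf='CJ' cursor=2
After op 5 (delete): buf='CJ' cursor=2
After op 6 (right): buf='CJ' cursor=2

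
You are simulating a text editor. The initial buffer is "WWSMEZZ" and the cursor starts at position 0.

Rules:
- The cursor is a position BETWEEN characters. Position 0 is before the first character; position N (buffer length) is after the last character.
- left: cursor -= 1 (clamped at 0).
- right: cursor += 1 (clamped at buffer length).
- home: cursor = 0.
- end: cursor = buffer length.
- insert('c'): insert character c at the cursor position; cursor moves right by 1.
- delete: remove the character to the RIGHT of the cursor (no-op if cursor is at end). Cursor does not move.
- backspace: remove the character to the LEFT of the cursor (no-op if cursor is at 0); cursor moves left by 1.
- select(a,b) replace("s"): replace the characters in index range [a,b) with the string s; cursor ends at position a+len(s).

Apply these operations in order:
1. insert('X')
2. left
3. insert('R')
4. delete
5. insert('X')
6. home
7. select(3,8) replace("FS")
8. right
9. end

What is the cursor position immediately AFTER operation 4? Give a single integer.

Answer: 1

Derivation:
After op 1 (insert('X')): buf='XWWSMEZZ' cursor=1
After op 2 (left): buf='XWWSMEZZ' cursor=0
After op 3 (insert('R')): buf='RXWWSMEZZ' cursor=1
After op 4 (delete): buf='RWWSMEZZ' cursor=1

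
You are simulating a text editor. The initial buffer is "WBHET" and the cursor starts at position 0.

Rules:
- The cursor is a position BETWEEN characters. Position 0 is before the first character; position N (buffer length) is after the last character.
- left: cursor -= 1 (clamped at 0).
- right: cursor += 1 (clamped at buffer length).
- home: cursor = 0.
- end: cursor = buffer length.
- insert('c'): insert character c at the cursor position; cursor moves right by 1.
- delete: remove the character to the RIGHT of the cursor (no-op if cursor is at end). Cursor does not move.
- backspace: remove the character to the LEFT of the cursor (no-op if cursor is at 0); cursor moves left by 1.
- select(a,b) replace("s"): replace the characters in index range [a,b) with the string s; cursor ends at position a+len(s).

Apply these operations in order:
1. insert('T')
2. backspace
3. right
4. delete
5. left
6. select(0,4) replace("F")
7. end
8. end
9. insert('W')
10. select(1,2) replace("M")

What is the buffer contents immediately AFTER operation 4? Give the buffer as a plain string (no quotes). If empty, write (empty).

Answer: WHET

Derivation:
After op 1 (insert('T')): buf='TWBHET' cursor=1
After op 2 (backspace): buf='WBHET' cursor=0
After op 3 (right): buf='WBHET' cursor=1
After op 4 (delete): buf='WHET' cursor=1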